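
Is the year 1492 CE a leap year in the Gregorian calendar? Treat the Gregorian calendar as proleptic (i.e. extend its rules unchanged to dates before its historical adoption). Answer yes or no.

1492 is divisible by 4 and not by 100, so it is a leap year.

yes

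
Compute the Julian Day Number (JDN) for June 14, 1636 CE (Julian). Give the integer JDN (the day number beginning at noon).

In the Gregorian calendar the same day is 24 June 1636.
JDN 2451545 is 1 January 2000 CE (Gregorian); the target day is −132773 days from there, so JDN = 2318772.

2318772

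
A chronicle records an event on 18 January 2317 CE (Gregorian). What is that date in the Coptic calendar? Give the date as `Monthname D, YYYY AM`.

Tobi 7, 2033 AM

Julian Day Number of the source date = 2567344.
Converting JDN 2567344 to the Coptic calendar gives 7 Tobi 2033 AM.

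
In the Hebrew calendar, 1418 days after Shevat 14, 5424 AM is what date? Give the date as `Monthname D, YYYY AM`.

Tevet 14, 5428 AM

Counting 1418 days forward from JDN 2328864 reaches JDN 2330282, which is Tevet 14, 5428 AM.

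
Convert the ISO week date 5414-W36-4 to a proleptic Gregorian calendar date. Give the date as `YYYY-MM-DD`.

ISO week 1 of 5414 is the week containing the first Thursday of 5414.
Week 36, day 4 (Thursday) lands on 5414-09-08.

5414-09-08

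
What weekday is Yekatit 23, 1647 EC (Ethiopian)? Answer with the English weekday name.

Saturday

This is JDN 2325594 (27 February 1655 Gregorian).
JDN 2325594 mod 7 = 5, and JDN 0 was a Monday, so this is a Saturday.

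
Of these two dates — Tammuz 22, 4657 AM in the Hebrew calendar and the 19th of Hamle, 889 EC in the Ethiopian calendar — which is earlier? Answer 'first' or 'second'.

first

Converting both to JDN: 2048864 vs 2048881; the smaller is the first.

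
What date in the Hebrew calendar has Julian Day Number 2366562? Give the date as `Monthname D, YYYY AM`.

Nisan 30, 5527 AM

JDN 2366562 is 29 April 1767 in the Gregorian calendar.
In the Hebrew calendar that day is Nisan 30, 5527 AM.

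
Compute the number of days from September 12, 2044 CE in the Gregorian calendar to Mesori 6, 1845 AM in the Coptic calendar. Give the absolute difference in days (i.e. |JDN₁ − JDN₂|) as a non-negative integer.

JDN of the first date = 2467871.
JDN of the second date = 2498886.
|2498886 − 2467871| = 31015.

31015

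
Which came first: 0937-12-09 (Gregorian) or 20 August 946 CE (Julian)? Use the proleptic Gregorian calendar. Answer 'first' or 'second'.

The two dates have Julian Day Numbers 2063635 and 2066816 respectively.
Since 2063635 < 2066816, the first date comes first.

first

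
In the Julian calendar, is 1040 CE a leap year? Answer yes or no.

1040 mod 4 = 0, so it is a leap year in the Julian calendar.

yes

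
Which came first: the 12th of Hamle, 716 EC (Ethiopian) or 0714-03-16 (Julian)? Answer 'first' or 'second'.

Converting both to JDN: 1985686 vs 1981921; the smaller is the second.

second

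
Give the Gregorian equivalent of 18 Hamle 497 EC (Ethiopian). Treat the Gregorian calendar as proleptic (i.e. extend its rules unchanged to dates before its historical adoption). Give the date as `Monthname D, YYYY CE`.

Both dates share Julian Day Number 1905702; in the Gregorian calendar that is 14 July 505 CE.

July 14, 505 CE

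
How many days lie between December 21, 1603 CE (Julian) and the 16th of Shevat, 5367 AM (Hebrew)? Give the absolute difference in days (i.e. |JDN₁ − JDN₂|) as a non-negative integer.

JDN of the first date = 2306908.
JDN of the second date = 2308048.
|2308048 − 2306908| = 1140.

1140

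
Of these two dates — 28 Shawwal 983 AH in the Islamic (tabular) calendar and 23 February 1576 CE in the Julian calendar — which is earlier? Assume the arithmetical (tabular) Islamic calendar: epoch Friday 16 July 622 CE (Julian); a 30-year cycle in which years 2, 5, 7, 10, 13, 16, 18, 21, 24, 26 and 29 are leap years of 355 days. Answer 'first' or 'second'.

first

First date → JDN 2296721; second date → JDN 2296745.
JDN 2296721 < JDN 2296745, so the first date is earlier.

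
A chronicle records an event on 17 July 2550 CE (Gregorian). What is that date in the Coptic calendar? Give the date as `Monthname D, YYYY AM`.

Epip 6, 2266 AM

Both dates share Julian Day Number 2652626; in the Coptic calendar that is 6 Epip 2266 AM.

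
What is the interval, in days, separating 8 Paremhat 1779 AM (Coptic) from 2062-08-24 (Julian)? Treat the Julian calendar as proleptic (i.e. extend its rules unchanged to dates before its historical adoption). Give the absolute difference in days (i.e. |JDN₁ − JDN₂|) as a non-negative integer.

JDN of the first date = 2474631.
JDN of the second date = 2474439.
|2474439 − 2474631| = 192.

192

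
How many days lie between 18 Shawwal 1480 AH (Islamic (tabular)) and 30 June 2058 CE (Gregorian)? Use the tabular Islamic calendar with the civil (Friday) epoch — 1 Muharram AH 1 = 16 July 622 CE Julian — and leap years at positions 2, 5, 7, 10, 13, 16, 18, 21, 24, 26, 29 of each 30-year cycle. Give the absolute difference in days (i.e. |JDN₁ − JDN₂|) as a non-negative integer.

JDN of the first date = 2472831.
JDN of the second date = 2472910.
|2472910 − 2472831| = 79.

79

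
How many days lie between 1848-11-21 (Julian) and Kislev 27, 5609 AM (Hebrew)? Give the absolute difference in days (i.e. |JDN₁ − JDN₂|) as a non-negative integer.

19

First date → JDN 2396365; second date → JDN 2396384.
The interval is |2396365 − 2396384| = 19 days.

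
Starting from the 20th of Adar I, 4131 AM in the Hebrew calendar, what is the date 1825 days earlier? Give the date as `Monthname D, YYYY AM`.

Counting 1825 days back from JDN 1856617 reaches JDN 1854792, which is Adar I 26, 4126 AM.

Adar I 26, 4126 AM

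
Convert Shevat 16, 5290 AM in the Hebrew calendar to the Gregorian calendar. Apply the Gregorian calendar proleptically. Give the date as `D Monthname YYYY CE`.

Both dates share Julian Day Number 2279904; in the Gregorian calendar that is 24 January 1530 CE.

24 January 1530 CE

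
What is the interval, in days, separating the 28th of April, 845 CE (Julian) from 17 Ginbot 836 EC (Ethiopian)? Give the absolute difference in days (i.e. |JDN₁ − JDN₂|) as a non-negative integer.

351

First date → JDN 2029812; second date → JDN 2029461.
The interval is |2029812 − 2029461| = 351 days.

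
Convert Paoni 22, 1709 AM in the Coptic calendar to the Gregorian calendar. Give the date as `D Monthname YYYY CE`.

29 June 1993 CE

Julian Day Number of the source date = 2449168.
Converting JDN 2449168 to the Gregorian calendar gives 29 June 1993 CE.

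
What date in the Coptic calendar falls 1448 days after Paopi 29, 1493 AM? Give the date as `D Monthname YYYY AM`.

16 Paopi 1497 AM

The starting date is JDN 2370041; 2370041 + 1448 = 2371489.
JDN 2371489 corresponds to 16 Paopi 1497 AM.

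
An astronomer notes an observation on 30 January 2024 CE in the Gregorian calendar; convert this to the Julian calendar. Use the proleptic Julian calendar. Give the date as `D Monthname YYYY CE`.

The Julian–Gregorian offset here is 13 days (Julian trailing).
30 January 2024 Gregorian − 13 days → 17 January 2024 Julian.

17 January 2024 CE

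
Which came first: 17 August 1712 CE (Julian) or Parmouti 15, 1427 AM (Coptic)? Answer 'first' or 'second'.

Converting both to JDN: 2346595 vs 2346100; the smaller is the second.

second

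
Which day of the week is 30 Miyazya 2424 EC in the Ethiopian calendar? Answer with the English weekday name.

This is JDN 2609461 (11 May 2432 Gregorian).
Since JDN mod 7 = 1 (0 = Monday), the day is Tuesday.

Tuesday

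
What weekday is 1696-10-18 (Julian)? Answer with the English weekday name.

In the Gregorian calendar this is 28 October 1696 (JDN 2340813).
JDN 2340813 mod 7 = 6, and JDN 0 was a Monday, so this is a Sunday.

Sunday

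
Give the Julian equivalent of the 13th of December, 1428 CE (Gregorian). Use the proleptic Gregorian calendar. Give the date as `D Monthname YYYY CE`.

4 December 1428 CE

For dates in this range the Gregorian date is 9 days ahead of the Julian.
13 December 1428 Gregorian − 9 days → 4 December 1428 Julian.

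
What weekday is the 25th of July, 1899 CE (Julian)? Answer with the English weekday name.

This is JDN 2414873 (6 August 1899 Gregorian).
2414873 ≡ 6 (mod 7); counting from Monday = 0 gives Sunday.

Sunday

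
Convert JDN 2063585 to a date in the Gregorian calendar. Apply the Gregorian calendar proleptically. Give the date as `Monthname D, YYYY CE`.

Counting from JDN 2299161 = 15 Oct 1582 gives an offset of -235576 days.

October 20, 937 CE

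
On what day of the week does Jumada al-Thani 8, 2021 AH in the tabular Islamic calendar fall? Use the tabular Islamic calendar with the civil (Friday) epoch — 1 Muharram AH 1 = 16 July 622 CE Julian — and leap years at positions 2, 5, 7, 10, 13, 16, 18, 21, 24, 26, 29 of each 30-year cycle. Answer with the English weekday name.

This is JDN 2664416 (27 October 2582 Gregorian).
Since JDN mod 7 = 6 (0 = Monday), the day is Sunday.

Sunday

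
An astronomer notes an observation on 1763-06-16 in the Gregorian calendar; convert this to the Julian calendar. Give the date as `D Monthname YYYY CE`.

5 June 1763 CE

The Julian–Gregorian offset here is 11 days (Julian trailing).
16 June 1763 Gregorian − 11 days → 5 June 1763 Julian.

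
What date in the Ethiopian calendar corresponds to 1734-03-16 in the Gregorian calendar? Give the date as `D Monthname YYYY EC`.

Both dates share Julian Day Number 2354465; in the Ethiopian calendar that is 9 Megabit 1726 EC.

9 Megabit 1726 EC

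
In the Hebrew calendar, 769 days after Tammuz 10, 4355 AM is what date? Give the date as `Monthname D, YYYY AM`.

The starting date is JDN 1938555; 1938555 + 769 = 1939324.
JDN 1939324 corresponds to Av 10, 4357 AM.

Av 10, 4357 AM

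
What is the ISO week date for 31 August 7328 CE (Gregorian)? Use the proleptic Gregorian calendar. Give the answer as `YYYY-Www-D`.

The weekday is Tuesday (ISO weekday 2).
That Tuesday belongs to ISO week 36 of ISO year 7328.

7328-W36-2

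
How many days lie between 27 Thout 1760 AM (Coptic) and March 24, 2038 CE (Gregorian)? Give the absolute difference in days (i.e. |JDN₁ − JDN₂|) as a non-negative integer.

2024

JDN of the first date = 2467531.
JDN of the second date = 2465507.
|2465507 − 2467531| = 2024.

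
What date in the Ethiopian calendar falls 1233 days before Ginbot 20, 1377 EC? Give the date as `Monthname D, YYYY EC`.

Tir 3, 1374 EC

Counting 1233 days back from JDN 2227064 reaches JDN 2225831, which is Tir 3, 1374 EC.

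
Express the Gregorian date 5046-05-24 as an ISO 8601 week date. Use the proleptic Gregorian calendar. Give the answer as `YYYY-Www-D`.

5046-W21-7

The weekday is Sunday (ISO weekday 7).
That Sunday belongs to ISO week 21 of ISO year 5046.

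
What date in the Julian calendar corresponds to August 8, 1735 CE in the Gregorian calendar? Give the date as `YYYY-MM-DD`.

The Julian–Gregorian offset here is 11 days (Julian trailing).
8 August 1735 Gregorian − 11 days → 28 July 1735 Julian.

1735-07-28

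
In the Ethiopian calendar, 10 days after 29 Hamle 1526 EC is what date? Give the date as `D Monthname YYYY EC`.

9 Nehase 1526 EC

Counting 10 days forward from JDN 2281555 reaches JDN 2281565, which is 9 Nehase 1526 EC.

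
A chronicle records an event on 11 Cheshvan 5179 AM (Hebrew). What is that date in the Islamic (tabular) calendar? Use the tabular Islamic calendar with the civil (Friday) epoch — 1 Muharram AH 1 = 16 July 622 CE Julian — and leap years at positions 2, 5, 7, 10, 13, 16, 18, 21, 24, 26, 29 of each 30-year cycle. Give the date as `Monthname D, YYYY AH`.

Julian Day Number of the source date = 2239266.
Converting JDN 2239266 to the tabular Islamic calendar gives 10 Ramadan 821 AH.

Ramadan 10, 821 AH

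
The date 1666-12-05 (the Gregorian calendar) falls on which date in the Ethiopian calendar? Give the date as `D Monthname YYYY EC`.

Both dates share Julian Day Number 2329893; in the Ethiopian calendar that is 29 Hidar 1659 EC.

29 Hidar 1659 EC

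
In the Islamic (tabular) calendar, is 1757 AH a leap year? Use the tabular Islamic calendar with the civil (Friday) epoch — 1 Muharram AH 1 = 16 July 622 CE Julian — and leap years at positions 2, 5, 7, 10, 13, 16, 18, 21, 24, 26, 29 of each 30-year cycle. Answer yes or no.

no

Year 1757 AH is year 17 of its 30-year cycle; leap positions are 2, 5, 7, 10, 13, 16, 18, 21, 24, 26, 29, so it is a common year (354 days).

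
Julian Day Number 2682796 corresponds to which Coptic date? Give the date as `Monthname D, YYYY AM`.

Meshir 10, 2349 AM

JDN 2682796 is 22 February 2633 in the Gregorian calendar.
In the Coptic calendar that day is Meshir 10, 2349 AM.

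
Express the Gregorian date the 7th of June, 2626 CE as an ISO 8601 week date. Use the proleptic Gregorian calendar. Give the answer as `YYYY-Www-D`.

2626-W23-3

The weekday is Wednesday (ISO weekday 3).
That Wednesday belongs to ISO week 23 of ISO year 2626.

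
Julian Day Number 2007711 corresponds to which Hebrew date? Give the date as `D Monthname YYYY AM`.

JDN 2007711 is 28 October 784 in the proleptic Gregorian calendar.
In the Hebrew calendar that day is 5 Cheshvan 4545 AM.

5 Cheshvan 4545 AM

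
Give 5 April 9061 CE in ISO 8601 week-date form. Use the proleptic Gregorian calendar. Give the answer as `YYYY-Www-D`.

The weekday is Friday (ISO weekday 5).
That Friday belongs to ISO week 14 of ISO year 9061.

9061-W14-5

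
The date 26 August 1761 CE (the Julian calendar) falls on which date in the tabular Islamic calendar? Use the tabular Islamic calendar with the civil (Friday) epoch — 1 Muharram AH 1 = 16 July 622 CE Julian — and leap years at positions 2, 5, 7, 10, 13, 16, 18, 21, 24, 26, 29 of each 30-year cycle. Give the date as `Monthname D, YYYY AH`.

Julian Day Number of the source date = 2364501.
Converting JDN 2364501 to the tabular Islamic calendar gives 6 Safar 1175 AH.

Safar 6, 1175 AH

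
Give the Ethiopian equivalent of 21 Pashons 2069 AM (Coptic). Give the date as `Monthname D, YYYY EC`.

Ginbot 21, 2345 EC

Julian Day Number of the source date = 2580627.
Converting JDN 2580627 to the Ethiopian calendar gives 21 Ginbot 2345 EC.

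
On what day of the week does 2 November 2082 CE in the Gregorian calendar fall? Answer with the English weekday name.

JDN 2481801 mod 7 = 0, and JDN 0 was a Monday, so this is a Monday.

Monday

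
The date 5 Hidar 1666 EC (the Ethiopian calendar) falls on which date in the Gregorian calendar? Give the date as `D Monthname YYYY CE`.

Julian Day Number of the source date = 2332426.
Converting JDN 2332426 to the Gregorian calendar gives 11 November 1673 CE.

11 November 1673 CE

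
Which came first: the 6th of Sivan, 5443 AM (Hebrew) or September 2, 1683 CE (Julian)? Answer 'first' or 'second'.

first

Converting both to JDN: 2335914 vs 2336018; the smaller is the first.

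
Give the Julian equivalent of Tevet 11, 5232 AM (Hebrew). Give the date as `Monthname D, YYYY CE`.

December 23, 1471 CE

Both dates share Julian Day Number 2258697; in the Julian calendar that is 23 December 1471 CE.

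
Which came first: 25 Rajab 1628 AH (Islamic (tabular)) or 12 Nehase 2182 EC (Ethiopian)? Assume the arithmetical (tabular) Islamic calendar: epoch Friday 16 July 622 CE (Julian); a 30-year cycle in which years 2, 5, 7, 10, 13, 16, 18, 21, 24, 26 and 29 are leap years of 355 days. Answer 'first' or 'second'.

second

Converting both to JDN: 2525196 vs 2521172; the smaller is the second.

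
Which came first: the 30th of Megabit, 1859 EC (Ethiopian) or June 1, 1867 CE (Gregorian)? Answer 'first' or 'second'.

first

First date → JDN 2403064; second date → JDN 2403119.
JDN 2403064 < JDN 2403119, so the first date is earlier.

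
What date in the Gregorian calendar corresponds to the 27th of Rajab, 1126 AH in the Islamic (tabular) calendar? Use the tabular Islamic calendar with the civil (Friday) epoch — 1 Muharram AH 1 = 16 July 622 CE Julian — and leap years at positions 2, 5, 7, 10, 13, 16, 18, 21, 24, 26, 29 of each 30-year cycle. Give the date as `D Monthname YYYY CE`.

8 August 1714 CE

Both dates share Julian Day Number 2347305; in the Gregorian calendar that is 8 August 1714 CE.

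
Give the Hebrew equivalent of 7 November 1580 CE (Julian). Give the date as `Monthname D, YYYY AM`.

The source date corresponds to 17 November 1580 in the proleptic Gregorian calendar (JDN 2298464).
That day falls on 29 Cheshvan 5341 AM in the Hebrew calendar.

Cheshvan 29, 5341 AM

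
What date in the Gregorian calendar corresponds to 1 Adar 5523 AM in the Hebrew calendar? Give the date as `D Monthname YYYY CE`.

14 February 1763 CE

Both dates share Julian Day Number 2365027; in the Gregorian calendar that is 14 February 1763 CE.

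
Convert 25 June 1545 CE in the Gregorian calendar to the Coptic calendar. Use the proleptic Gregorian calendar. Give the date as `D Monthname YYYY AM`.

21 Paoni 1261 AM

Julian Day Number of the source date = 2285535.
Converting JDN 2285535 to the Coptic calendar gives 21 Paoni 1261 AM.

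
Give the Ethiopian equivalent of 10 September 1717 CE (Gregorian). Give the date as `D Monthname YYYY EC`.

2 Meskerem 1710 EC

Both dates share Julian Day Number 2348434; in the Ethiopian calendar that is 2 Meskerem 1710 EC.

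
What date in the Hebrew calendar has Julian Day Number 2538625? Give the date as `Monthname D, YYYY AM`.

JDN 2538625 is 2 June 2238 in the Gregorian calendar.
In the Hebrew calendar that day is Sivan 19, 5998 AM.

Sivan 19, 5998 AM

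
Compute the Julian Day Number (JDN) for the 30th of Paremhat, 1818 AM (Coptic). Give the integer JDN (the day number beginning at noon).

In the Gregorian calendar the same day is 9 April 2102.
JDN 2451545 is 1 January 2000 CE (Gregorian); the target day is +37353 days from there, so JDN = 2488898.

2488898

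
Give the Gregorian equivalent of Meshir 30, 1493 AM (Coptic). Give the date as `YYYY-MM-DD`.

1777-03-07

Both dates share Julian Day Number 2370162; in the Gregorian calendar that is 7 March 1777 CE.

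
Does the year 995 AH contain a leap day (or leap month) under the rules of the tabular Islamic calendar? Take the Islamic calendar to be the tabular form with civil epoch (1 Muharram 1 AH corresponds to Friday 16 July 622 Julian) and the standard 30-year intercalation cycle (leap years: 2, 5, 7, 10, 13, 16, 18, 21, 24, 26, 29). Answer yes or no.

yes

Year 995 AH is year 5 of its 30-year cycle; leap positions are 2, 5, 7, 10, 13, 16, 18, 21, 24, 26, 29, so it is a leap year (355 days).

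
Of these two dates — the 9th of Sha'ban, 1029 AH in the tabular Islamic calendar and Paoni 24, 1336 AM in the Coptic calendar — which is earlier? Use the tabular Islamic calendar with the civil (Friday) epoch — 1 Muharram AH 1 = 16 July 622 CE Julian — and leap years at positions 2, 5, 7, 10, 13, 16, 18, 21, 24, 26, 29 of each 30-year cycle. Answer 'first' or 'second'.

second

Converting both to JDN: 2312944 vs 2312932; the smaller is the second.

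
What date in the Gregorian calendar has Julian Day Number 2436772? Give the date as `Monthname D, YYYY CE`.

JDN 2451545 is 1 Jan 2000; 2436772 is −14773 days from there.

July 22, 1959 CE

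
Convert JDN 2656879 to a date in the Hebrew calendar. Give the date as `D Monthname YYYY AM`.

2 Adar II 6322 AM

The Gregorian equivalent of JDN 2656879 is 9 March 2562.
In the Hebrew calendar that day is 2 Adar II 6322 AM.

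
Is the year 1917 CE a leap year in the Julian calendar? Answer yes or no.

no

1917 mod 4 = 1, so it is a common year in the Julian calendar.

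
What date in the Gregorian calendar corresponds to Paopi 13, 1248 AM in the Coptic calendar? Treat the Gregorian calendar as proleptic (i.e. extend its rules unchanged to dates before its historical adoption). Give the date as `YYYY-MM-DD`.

1531-10-21

Both dates share Julian Day Number 2280539; in the Gregorian calendar that is 21 October 1531 CE.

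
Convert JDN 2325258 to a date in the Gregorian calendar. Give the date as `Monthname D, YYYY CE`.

JDN 2451545 is 1 Jan 2000; 2325258 is −126287 days from there.

March 28, 1654 CE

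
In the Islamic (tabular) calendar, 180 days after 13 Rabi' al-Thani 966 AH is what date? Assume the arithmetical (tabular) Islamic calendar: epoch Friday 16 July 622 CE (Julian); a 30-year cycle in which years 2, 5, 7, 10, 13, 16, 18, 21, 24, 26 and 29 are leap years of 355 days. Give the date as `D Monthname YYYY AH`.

Counting 180 days forward from JDN 2290505 reaches JDN 2290685, which is 16 Shawwal 966 AH.

16 Shawwal 966 AH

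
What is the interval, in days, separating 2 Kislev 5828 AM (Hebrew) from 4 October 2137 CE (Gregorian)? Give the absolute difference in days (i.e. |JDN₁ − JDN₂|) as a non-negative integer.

JDN of the first date = 2476329.
JDN of the second date = 2501860.
|2501860 − 2476329| = 25531.

25531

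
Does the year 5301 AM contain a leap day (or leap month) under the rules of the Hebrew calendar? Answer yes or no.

Hebrew year 5301 is year 19 of its 19-year Metonic cycle; leap years are at positions 3, 6, 8, 11, 14, 17, 19, so it is a leap year (13 months).

yes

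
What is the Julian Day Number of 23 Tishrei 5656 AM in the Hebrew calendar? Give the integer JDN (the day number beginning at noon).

Equivalently 11 October 1895 (Gregorian).
JDN 2451545 is 1 January 2000 CE (Gregorian); the target day is −38067 days from there, so JDN = 2413478.

2413478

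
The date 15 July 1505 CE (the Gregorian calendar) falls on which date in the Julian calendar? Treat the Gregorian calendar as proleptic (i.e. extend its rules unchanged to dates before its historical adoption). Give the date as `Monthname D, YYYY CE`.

July 5, 1505 CE

For dates in this range the Gregorian date is 10 days ahead of the Julian.
15 July 1505 Gregorian − 10 days → 5 July 1505 Julian.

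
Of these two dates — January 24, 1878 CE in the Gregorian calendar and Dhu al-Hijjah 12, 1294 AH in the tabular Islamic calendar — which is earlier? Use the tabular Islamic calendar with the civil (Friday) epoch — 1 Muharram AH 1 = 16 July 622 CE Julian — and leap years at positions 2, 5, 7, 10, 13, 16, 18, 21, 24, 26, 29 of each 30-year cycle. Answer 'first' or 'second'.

The two dates have Julian Day Numbers 2407009 and 2406972 respectively.
Since 2406972 < 2407009, the second date comes first.

second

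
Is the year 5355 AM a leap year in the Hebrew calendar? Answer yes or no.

no

Hebrew year 5355 is year 16 of its 19-year Metonic cycle; leap years are at positions 3, 6, 8, 11, 14, 17, 19, so it is a common year (12 months).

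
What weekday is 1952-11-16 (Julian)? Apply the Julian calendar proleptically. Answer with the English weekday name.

Saturday

Equivalently 29 November 1952 Gregorian, JDN 2434346.
2434346 ≡ 5 (mod 7); counting from Monday = 0 gives Saturday.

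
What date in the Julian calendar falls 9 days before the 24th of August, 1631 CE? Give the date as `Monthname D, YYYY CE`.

Counting 9 days back from JDN 2317016 reaches JDN 2317007, which is August 15, 1631 CE.

August 15, 1631 CE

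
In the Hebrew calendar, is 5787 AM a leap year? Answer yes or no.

Hebrew year 5787 is year 11 of its 19-year Metonic cycle; leap years are at positions 3, 6, 8, 11, 14, 17, 19, so it is a leap year (13 months).

yes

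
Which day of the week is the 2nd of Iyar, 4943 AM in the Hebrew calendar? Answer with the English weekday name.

This is JDN 2153264 (3 May 1183 Gregorian).
JDN 2153264 mod 7 = 1, and JDN 0 was a Monday, so this is a Tuesday.

Tuesday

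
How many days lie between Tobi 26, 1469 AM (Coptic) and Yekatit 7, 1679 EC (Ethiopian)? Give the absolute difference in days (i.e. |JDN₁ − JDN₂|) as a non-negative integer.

24096

JDN of the first date = 2361362.
JDN of the second date = 2337266.
|2337266 − 2361362| = 24096.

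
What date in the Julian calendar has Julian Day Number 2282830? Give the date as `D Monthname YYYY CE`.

The proleptic Gregorian equivalent of JDN 2282830 is 28 January 1538.
In the Julian calendar that day is 18 January 1538 CE.

18 January 1538 CE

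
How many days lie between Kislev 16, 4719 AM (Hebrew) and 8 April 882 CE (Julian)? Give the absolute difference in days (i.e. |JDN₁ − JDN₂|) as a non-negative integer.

JDN of the first date = 2071301.
JDN of the second date = 2043306.
|2043306 − 2071301| = 27995.

27995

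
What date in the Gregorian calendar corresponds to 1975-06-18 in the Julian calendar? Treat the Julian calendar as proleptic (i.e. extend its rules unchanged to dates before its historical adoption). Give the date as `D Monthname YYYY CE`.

The Julian–Gregorian offset here is 13 days (Julian trailing).
18 June 1975 Julian + 13 days → 1 July 1975 Gregorian.

1 July 1975 CE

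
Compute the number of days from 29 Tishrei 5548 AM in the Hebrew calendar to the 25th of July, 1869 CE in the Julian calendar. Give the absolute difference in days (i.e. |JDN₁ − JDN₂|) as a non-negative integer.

JDN of the first date = 2374032.
JDN of the second date = 2403916.
|2403916 − 2374032| = 29884.

29884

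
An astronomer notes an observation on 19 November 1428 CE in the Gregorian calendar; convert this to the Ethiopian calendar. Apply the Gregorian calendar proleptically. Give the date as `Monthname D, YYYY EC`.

Hidar 14, 1421 EC

Both dates share Julian Day Number 2242949; in the Ethiopian calendar that is 14 Hidar 1421 EC.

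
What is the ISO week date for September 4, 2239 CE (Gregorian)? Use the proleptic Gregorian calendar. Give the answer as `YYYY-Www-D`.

2239-W36-3

The weekday is Wednesday (ISO weekday 3).
That Wednesday belongs to ISO week 36 of ISO year 2239.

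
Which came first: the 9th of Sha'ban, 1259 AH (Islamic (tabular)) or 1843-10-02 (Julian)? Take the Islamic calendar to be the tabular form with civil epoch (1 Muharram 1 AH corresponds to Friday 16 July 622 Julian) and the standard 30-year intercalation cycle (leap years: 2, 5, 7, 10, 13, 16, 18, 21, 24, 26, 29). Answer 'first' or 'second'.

Converting both to JDN: 2394448 vs 2394488; the smaller is the first.

first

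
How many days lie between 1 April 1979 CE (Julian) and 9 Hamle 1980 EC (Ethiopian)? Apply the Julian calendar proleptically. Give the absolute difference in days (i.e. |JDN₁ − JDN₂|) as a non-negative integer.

3381

JDN of the first date = 2443978.
JDN of the second date = 2447359.
|2447359 − 2443978| = 3381.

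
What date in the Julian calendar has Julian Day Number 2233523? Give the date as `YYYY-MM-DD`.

JDN 2233523 is 29 January 1403 in the proleptic Gregorian calendar.
In the Julian calendar that day is 1403-01-20.

1403-01-20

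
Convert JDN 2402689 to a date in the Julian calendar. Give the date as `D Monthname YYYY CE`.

JDN 2402689 is 28 March 1866 in the Gregorian calendar.
In the Julian calendar that day is 16 March 1866 CE.

16 March 1866 CE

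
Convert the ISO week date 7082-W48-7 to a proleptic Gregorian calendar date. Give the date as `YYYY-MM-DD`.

ISO week 1 of 7082 is the week containing the first Thursday of 7082.
Week 48, day 7 (Sunday) lands on 7082-12-03.

7082-12-03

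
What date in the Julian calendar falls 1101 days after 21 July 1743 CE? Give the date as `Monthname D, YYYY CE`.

July 26, 1746 CE

Counting 1101 days forward from JDN 2357890 reaches JDN 2358991, which is July 26, 1746 CE.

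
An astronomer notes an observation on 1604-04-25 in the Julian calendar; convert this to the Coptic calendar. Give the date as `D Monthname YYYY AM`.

30 Parmouti 1320 AM

The source date corresponds to 5 May 1604 in the Gregorian calendar (JDN 2307034).
That day falls on 30 Parmouti 1320 AM in the Coptic calendar.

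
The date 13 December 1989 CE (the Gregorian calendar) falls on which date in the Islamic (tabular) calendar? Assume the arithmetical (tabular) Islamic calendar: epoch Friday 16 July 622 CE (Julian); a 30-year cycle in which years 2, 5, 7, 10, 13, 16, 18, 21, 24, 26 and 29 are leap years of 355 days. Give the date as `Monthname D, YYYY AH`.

Jumada al-Awwal 14, 1410 AH

Julian Day Number of the source date = 2447874.
Converting JDN 2447874 to the tabular Islamic calendar gives 14 Jumada al-Awwal 1410 AH.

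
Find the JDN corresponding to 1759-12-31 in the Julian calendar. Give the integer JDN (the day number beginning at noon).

2363897

Equivalently 11 January 1760 (Gregorian).
JDN 2451545 is 1 January 2000 CE (Gregorian); the target day is −87648 days from there, so JDN = 2363897.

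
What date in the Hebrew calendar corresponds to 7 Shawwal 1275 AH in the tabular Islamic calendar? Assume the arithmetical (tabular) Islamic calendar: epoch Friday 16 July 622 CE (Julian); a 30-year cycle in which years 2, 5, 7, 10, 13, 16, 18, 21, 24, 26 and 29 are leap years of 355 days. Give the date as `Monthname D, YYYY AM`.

Julian Day Number of the source date = 2400175.
Converting JDN 2400175 to the Hebrew calendar gives 6 Iyar 5619 AM.

Iyar 6, 5619 AM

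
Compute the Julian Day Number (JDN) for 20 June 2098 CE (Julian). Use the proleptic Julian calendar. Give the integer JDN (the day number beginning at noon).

2487523

In the Gregorian calendar the same day is 3 July 2098.
JDN 2400001 is 17 November 1858 CE (Gregorian), MJD 0; the target day is +87522 days from there, so JDN = 2487523.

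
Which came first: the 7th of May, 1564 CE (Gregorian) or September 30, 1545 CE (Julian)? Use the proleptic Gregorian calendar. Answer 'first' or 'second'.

second

First date → JDN 2292426; second date → JDN 2285642.
JDN 2285642 < JDN 2292426, so the second date is earlier.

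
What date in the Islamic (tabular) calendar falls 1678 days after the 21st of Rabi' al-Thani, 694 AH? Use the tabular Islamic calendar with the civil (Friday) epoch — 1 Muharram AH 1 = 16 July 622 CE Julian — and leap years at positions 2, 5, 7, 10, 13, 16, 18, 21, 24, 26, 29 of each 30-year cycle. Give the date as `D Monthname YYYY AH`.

16 Muharram 699 AH

Counting 1678 days forward from JDN 2194125 reaches JDN 2195803, which is 16 Muharram 699 AH.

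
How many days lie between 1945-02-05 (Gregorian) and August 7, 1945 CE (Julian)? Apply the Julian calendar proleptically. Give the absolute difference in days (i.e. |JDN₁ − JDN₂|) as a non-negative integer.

196

JDN of the first date = 2431492.
JDN of the second date = 2431688.
|2431688 − 2431492| = 196.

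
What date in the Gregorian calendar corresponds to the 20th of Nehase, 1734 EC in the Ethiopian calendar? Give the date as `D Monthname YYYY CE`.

Julian Day Number of the source date = 2357548.
Converting JDN 2357548 to the Gregorian calendar gives 24 August 1742 CE.

24 August 1742 CE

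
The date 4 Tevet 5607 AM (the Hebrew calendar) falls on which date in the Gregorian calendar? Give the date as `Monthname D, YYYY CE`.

Julian Day Number of the source date = 2395654.
Converting JDN 2395654 to the Gregorian calendar gives 23 December 1846 CE.

December 23, 1846 CE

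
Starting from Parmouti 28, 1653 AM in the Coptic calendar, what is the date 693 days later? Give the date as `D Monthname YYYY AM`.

21 Paremhat 1655 AM

The starting date is JDN 2428660; 2428660 + 693 = 2429353.
JDN 2429353 corresponds to 21 Paremhat 1655 AM.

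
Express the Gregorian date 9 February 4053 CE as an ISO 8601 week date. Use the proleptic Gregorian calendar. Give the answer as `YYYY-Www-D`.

The weekday is Sunday (ISO weekday 7).
That Sunday belongs to ISO week 6 of ISO year 4053.

4053-W06-7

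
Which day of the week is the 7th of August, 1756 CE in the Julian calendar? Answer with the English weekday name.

Wednesday

In the Gregorian calendar this is 18 August 1756 (JDN 2362656).
JDN 2362656 mod 7 = 2, and JDN 0 was a Monday, so this is a Wednesday.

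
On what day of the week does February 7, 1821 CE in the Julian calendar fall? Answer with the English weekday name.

Monday

In the Gregorian calendar this is 19 February 1821 (JDN 2386216).
Since JDN mod 7 = 0 (0 = Monday), the day is Monday.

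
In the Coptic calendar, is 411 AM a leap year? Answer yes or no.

yes

411 mod 4 = 3; in the Coptic calendar a year is leap when year mod 4 = 3, so it is a leap year.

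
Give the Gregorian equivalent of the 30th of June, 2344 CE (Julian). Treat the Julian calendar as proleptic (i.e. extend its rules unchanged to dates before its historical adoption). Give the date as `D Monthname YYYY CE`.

For dates in this range the Gregorian date is 16 days ahead of the Julian.
30 June 2344 Julian + 16 days → 16 July 2344 Gregorian.

16 July 2344 CE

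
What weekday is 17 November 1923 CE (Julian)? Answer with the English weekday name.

Friday

Equivalently 30 November 1923 Gregorian, JDN 2423754.
JDN 2423754 mod 7 = 4, and JDN 0 was a Monday, so this is a Friday.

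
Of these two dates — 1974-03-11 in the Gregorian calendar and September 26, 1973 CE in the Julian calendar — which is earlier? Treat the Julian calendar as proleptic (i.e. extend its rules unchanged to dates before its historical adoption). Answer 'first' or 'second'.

First date → JDN 2442118; second date → JDN 2441965.
JDN 2441965 < JDN 2442118, so the second date is earlier.

second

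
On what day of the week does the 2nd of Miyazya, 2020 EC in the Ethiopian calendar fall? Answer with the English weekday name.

In the Gregorian calendar this is 10 April 2028 (JDN 2461872).
JDN 2461872 mod 7 = 0, and JDN 0 was a Monday, so this is a Monday.

Monday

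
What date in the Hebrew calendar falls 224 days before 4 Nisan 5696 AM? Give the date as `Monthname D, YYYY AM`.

Counting 224 days back from JDN 2428255 reaches JDN 2428031, which is Av 17, 5695 AM.

Av 17, 5695 AM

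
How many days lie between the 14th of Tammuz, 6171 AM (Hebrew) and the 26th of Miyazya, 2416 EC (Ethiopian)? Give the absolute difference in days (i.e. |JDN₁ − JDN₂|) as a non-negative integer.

4689

JDN of the first date = 2601846.
JDN of the second date = 2606535.
|2606535 − 2601846| = 4689.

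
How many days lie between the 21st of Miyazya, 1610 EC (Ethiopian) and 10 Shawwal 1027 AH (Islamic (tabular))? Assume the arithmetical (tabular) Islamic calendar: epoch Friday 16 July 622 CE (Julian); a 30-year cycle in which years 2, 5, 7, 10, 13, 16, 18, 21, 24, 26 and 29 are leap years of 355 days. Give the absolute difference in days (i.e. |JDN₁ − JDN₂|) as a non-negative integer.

157

First date → JDN 2312138; second date → JDN 2312295.
The interval is |2312138 − 2312295| = 157 days.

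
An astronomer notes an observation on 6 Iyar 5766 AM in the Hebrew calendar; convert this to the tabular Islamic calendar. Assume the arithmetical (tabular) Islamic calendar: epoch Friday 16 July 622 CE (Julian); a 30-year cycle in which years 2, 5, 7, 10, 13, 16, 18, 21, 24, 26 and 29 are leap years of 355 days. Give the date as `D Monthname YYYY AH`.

5 Rabi' al-Thani 1427 AH

Both dates share Julian Day Number 2453860; in the tabular Islamic calendar that is 5 Rabi' al-Thani 1427 AH.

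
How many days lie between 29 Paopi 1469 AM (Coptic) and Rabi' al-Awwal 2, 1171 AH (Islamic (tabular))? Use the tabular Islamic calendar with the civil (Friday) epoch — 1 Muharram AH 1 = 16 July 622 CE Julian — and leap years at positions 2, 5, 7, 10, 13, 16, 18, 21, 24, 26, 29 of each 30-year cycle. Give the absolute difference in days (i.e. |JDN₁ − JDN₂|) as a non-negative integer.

First date → JDN 2361275; second date → JDN 2363109.
The interval is |2361275 − 2363109| = 1834 days.

1834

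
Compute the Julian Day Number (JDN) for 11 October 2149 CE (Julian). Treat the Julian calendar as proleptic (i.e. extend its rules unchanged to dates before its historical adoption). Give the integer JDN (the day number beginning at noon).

Equivalently 25 October 2149 (Gregorian).
JDN 2451545 is 1 January 2000 CE (Gregorian); the target day is +54719 days from there, so JDN = 2506264.

2506264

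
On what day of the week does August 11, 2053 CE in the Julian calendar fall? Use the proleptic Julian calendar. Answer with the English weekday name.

In the Gregorian calendar this is 24 August 2053 (JDN 2471139).
JDN 2471139 mod 7 = 6, and JDN 0 was a Monday, so this is a Sunday.

Sunday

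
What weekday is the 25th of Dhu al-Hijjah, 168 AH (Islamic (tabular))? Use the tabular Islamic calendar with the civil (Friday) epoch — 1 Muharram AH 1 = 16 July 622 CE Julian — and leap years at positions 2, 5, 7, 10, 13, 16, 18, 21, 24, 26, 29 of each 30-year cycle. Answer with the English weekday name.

Friday

This is JDN 2007968 (12 July 785 Gregorian).
2007968 ≡ 4 (mod 7); counting from Monday = 0 gives Friday.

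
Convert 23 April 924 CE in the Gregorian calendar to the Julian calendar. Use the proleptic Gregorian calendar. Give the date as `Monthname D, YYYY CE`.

April 18, 924 CE

For dates in this range the Gregorian date is 5 days ahead of the Julian.
23 April 924 Gregorian − 5 days → 18 April 924 Julian.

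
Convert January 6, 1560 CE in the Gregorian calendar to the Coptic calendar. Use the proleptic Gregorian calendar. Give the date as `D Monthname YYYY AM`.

Both dates share Julian Day Number 2290843; in the Coptic calendar that is 30 Koiak 1276 AM.

30 Koiak 1276 AM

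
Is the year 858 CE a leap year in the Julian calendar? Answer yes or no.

no

858 mod 4 = 2, so it is a common year in the Julian calendar.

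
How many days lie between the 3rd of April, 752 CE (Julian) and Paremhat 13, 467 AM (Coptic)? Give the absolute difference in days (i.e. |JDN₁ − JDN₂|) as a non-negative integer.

391

JDN of the first date = 1995819.
JDN of the second date = 1995428.
|1995428 − 1995819| = 391.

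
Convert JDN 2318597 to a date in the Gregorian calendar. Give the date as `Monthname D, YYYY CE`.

January 1, 1636 CE

Counting from JDN 2299161 = 15 Oct 1582 gives an offset of 19436 days.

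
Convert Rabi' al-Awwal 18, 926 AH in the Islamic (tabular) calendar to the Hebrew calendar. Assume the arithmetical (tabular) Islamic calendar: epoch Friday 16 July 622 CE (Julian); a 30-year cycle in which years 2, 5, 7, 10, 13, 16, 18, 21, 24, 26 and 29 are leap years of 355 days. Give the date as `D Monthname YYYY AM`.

Both dates share Julian Day Number 2276305; in the Hebrew calendar that is 18 Adar II 5280 AM.

18 Adar II 5280 AM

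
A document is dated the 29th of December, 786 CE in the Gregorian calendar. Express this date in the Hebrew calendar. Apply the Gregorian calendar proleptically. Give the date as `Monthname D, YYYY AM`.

Julian Day Number of the source date = 2008503.
Converting JDN 2008503 to the Hebrew calendar gives 1 Shevat 4547 AM.

Shevat 1, 4547 AM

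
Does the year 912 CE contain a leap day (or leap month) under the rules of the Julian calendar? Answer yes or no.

yes

912 mod 4 = 0, so it is a leap year in the Julian calendar.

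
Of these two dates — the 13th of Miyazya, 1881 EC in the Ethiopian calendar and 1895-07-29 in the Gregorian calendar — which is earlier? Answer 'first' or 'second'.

The two dates have Julian Day Numbers 2411113 and 2413404 respectively.
Since 2411113 < 2413404, the first date comes first.

first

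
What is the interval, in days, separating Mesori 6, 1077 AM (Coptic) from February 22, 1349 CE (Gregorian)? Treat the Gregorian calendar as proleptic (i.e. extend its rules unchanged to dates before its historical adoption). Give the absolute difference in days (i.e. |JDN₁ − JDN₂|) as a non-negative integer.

4549

First date → JDN 2218374; second date → JDN 2213825.
The interval is |2218374 − 2213825| = 4549 days.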